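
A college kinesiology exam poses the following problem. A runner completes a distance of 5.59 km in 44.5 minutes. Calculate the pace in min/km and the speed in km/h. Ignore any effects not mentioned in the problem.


Pace = time / distance = 44.5 min / 5.59 km = 7.9606 min/km
Speed = distance / time_in_hours = 5.59 / 0.7417 hr
Speed = 7.5371 km/h

7.9606 min/km, 7.5371 km/h


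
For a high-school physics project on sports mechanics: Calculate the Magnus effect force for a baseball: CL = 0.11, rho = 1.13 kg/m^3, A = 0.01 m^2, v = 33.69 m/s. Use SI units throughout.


FM = 0.5 * CL * rho * A * v^2
FM = 0.5 * 0.11 * 1.13 * 0.01 * 33.69^2
v^2 = 1135.0161
FM = 0.5 * 0.11 * 1.13 * 0.01 * 1135.0161 = 0.7054 N

0.7054 N


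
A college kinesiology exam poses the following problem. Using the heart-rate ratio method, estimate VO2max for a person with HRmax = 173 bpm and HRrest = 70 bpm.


VO2max = 15.3 * HRmax / HRrest
VO2max = 15.3 * 173 / 70
VO2max = 2646.9 / 70 = 37.8129 mL/kg/min

37.8129 mL/kg/min


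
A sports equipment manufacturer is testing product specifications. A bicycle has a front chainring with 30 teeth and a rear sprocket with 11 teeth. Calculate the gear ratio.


GR = front_teeth / rear_teeth
GR = 30 / 11
GR = 2.7273

2.7273


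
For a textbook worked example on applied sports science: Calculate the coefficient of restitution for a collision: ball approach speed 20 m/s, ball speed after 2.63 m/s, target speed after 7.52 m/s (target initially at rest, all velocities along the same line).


e = (v2_after - v1_after) / (v1_before - v2_before)
Numerator = 7.52 - 2.63 = 4.89
Denominator = 20 - 0 = 20
e = 4.89 / 20 = 0.2445

0.2445


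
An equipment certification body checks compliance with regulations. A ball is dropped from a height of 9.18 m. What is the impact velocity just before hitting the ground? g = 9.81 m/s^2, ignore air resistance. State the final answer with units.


v = sqrt(2 * g * h)
v = sqrt(2 * 9.81 * 9.18)
v = sqrt(180.1116) = 13.4206 m/s

13.4206 m/s


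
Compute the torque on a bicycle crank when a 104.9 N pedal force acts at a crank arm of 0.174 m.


tau = F * d
tau = 104.9 * 0.174
tau = 18.2526 N*m

18.2526 N*m


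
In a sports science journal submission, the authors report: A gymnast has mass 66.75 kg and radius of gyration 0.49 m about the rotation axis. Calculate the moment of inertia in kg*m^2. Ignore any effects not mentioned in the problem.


I = m * k^2
I = 66.75 * 0.49^2
I = 66.75 * 0.2401 = 16.0267 kg*m^2

16.0267 kg*m^2


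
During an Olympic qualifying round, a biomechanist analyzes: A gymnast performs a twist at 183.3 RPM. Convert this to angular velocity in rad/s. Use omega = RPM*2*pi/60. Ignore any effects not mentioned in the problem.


omega = RPM * 2 * pi / 60
omega = 183.3 * 2 * 3.14159 / 60
omega = 1151.7079 / 60 = 19.1951 rad/s

19.1951 rad/s


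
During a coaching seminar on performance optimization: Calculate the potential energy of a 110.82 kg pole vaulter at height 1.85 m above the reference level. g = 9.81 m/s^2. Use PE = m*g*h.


PE = m * g * h
PE = 110.82 * 9.81 * 1.85
PE = 1087.1442 * 1.85 = 2011.2168 J

2011.2168 J


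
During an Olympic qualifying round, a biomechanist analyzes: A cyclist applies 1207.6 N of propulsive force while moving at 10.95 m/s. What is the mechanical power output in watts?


P = F * v
P = 1207.6 * 10.95
P = 13223.22 W

13223.22 W


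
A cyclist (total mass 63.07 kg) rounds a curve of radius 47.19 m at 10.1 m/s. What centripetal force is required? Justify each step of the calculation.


Fc = m * v^2 / r
v^2 = 10.1^2 = 102.01
Fc = 63.07 * 102.01 / 47.19
Fc = 6433.7707 / 47.19 = 136.3376 N

136.3376 N


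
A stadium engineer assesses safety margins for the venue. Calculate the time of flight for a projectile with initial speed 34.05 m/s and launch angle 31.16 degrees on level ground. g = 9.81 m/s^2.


T = 2*v*sin(theta)/g
sin(theta) = sin(31.16 deg) = 0.5174
T = 2*34.05*0.5174 / 9.81
T = 35.237 / 9.81 = 3.5919 s

3.5919 s


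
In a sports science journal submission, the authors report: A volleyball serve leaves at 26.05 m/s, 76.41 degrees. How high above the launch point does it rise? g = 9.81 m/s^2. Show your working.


H = (v*sin(theta))^2 / (2*g)
vy = v*sin(theta) = 26.05 * sin(76.41 deg) = 25.3207 m/s
H = vy^2 / (2*g) = 641.1355 / (2*9.81)
H = 641.1355 / 19.62 = 32.6776 m

32.6776 m


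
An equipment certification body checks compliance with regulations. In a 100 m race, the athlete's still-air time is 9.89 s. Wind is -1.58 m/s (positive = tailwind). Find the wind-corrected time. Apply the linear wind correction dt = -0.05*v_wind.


dt = -0.05 * v_wind = -0.05 * -1.58 = 0.079 s
t_corrected = t_still + dt = 9.89 + (0.079)
t_corrected = 9.969 s

9.969 s


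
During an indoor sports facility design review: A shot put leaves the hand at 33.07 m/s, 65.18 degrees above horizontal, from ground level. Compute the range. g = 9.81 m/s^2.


R = v^2 * sin(2*theta) / g
Convert angle to radians: theta = 65.18 deg = 1.1376 rad
sin(2*theta) = sin(2.2752) = 0.762
R = 33.07^2 * 0.762 / 9.81
R = 1093.6249 * 0.762 / 9.81 = 84.9472 m

84.9472 m


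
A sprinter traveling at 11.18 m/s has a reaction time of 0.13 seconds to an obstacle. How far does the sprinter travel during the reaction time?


d = v * t
d = 11.18 * 0.13
d = 1.4534 m

1.4534 m


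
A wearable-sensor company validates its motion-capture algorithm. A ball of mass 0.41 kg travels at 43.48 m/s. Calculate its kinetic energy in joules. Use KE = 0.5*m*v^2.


KE = 0.5 * m * v^2
KE = 0.5 * 0.41 * 43.48^2
KE = 0.5 * 0.41 * 1890.5104 = 387.5546 J

387.5546 J


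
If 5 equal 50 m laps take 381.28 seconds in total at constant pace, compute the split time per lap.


Split time = total_time / n_laps = 381.28 / 5
Split time = 76.256 s per lap

76.256 s


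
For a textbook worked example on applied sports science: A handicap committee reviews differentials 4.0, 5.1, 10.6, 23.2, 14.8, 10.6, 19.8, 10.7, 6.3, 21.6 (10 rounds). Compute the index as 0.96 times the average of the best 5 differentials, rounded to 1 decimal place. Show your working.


All differentials: 4.0, 5.1, 10.6, 23.2, 14.8, 10.6, 19.8, 10.7, 6.3, 21.6
Sorted: 4.0, 5.1, 6.3, 10.6, 10.6, 10.7, 14.8, 19.8, 21.6, 23.2
Best 5: 4.0, 5.1, 6.3, 10.6, 10.6
Average of best = 36.6 / 5 = 7.32
Raw index = 7.32 * 0.96 = 7.0272
Handicap index = round(7.0272, 1) = 7.0

7.0


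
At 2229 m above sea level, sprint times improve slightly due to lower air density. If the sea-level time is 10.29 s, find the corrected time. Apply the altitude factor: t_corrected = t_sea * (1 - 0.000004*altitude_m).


Correction factor = 1 - 0.000004 * 2229 = 0.991084
t_corrected = t_sea * factor = 10.29 * 0.991084
t_corrected = 10.1983 s

10.1983 s


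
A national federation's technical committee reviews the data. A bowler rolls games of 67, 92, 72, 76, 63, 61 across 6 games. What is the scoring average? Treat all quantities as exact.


Average = sum / n
Sum = 431
Average = 431 / 6 = 71.8333

71.8333


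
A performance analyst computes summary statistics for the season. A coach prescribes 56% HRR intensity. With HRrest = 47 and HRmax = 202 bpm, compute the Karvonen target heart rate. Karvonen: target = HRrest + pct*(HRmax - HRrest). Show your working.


Target = HRrest + pct*(HRmax - HRrest)
Heart rate reserve = HRmax - HRrest = 202 - 47 = 155 bpm
Fraction = 56% = 0.56
Target = 47 + 0.56 * 155
Target = 47 + 86.8 = 133.8 bpm

133.8 bpm


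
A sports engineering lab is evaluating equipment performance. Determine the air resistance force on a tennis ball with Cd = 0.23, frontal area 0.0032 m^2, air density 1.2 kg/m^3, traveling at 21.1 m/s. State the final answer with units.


Fd = 0.5 * Cd * rho * A * v^2
Fd = 0.5 * 0.23 * 1.2 * 0.0032 * 21.1^2
v^2 = 445.21
Fd = 0.5 * 0.23 * 1.2 * 0.0032 * 445.21 = 0.1966 N

0.1966 N


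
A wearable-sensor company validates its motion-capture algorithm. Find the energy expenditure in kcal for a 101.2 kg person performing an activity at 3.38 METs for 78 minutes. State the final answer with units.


kcal = MET * mass * time_hr
Convert time: 78 min = 1.3 hr
kcal = 3.38 * 101.2 * 1.3
kcal = 444.6728 kcal

444.6728 kcal


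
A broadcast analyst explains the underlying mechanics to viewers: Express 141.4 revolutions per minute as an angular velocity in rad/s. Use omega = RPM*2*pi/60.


omega = RPM * 2 * pi / 60
omega = 141.4 * 2 * 3.14159 / 60
omega = 888.4424 / 60 = 14.8074 rad/s

14.8074 rad/s


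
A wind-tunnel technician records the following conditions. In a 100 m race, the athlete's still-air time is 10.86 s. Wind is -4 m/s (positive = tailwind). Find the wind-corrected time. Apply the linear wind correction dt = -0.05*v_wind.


dt = -0.05 * v_wind = -0.05 * -4 = 0.2 s
t_corrected = t_still + dt = 10.86 + (0.2)
t_corrected = 11.06 s

11.06 s


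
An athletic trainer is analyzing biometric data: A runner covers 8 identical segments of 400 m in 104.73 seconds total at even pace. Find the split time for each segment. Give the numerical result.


Split time = total_time / n_laps = 104.73 / 8
Split time = 13.0913 s per lap

13.0913 s


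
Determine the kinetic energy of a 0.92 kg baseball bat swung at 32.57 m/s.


KE = 0.5 * m * v^2
KE = 0.5 * 0.92 * 32.57^2
KE = 0.5 * 0.92 * 1060.8049 = 487.9703 J

487.9703 J


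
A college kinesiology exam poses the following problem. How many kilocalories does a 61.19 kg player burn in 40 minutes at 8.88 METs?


kcal = MET * mass * time_hr
Convert time: 40 min = 0.6667 hr
kcal = 8.88 * 61.19 * 0.6667
kcal = 362.2448 kcal

362.2448 kcal


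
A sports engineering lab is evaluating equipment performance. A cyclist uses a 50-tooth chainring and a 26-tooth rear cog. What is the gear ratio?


GR = front_teeth / rear_teeth
GR = 50 / 26
GR = 1.9231

1.9231


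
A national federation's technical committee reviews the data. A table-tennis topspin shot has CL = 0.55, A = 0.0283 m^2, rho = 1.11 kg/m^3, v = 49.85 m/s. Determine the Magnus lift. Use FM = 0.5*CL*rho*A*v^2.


FM = 0.5 * CL * rho * A * v^2
FM = 0.5 * 0.55 * 1.11 * 0.0283 * 49.85^2
v^2 = 2485.0225
FM = 0.5 * 0.55 * 1.11 * 0.0283 * 2485.0225 = 21.4671 N

21.4671 N


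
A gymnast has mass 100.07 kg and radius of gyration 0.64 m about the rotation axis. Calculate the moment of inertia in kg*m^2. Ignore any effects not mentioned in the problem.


I = m * k^2
I = 100.07 * 0.64^2
I = 100.07 * 0.4096 = 40.9887 kg*m^2

40.9887 kg*m^2


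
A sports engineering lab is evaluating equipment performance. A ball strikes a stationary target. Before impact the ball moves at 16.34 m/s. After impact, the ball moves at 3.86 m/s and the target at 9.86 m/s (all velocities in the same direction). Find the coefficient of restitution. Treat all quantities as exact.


e = (v2_after - v1_after) / (v1_before - v2_before)
Numerator = 9.86 - 3.86 = 6
Denominator = 16.34 - 0 = 16.34
e = 6 / 16.34 = 0.3672

0.3672


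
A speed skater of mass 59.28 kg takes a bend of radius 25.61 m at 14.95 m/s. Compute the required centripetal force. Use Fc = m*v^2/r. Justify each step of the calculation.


Fc = m * v^2 / r
v^2 = 14.95^2 = 223.5025
Fc = 59.28 * 223.5025 / 25.61
Fc = 13249.2282 / 25.61 = 517.3459 N

517.3459 N


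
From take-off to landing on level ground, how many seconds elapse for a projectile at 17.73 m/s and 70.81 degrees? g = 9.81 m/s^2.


T = 2*v*sin(theta)/g
sin(theta) = sin(70.81 deg) = 0.9444
T = 2*17.73*0.9444 / 9.81
T = 33.4896 / 9.81 = 3.4138 s

3.4138 s


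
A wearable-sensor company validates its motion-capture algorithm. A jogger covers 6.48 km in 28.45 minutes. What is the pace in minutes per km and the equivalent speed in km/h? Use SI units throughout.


Pace = time / distance = 28.45 min / 6.48 km = 4.3904 min/km
Speed = distance / time_in_hours = 6.48 / 0.4742 hr
Speed = 13.6661 km/h

4.3904 min/km, 13.6661 km/h


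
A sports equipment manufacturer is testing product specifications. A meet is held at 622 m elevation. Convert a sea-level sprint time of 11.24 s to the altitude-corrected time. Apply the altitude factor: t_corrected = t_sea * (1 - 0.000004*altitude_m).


Correction factor = 1 - 0.000004 * 622 = 0.997512
t_corrected = t_sea * factor = 11.24 * 0.997512
t_corrected = 11.212 s

11.212 s


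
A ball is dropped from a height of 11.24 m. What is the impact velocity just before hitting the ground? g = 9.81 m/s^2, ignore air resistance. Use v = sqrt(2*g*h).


v = sqrt(2 * g * h)
v = sqrt(2 * 9.81 * 11.24)
v = sqrt(220.5288) = 14.8502 m/s

14.8502 m/s


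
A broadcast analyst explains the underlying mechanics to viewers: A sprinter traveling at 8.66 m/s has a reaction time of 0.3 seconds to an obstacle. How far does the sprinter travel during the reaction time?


d = v * t
d = 8.66 * 0.3
d = 2.598 m

2.598 m


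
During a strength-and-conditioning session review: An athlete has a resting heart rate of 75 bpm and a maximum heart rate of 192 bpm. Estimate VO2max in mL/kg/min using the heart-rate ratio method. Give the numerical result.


VO2max = 15.3 * HRmax / HRrest
VO2max = 15.3 * 192 / 75
VO2max = 2937.6 / 75 = 39.168 mL/kg/min

39.168 mL/kg/min


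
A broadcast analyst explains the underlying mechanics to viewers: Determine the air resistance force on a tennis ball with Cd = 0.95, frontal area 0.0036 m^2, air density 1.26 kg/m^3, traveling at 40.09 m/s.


Fd = 0.5 * Cd * rho * A * v^2
Fd = 0.5 * 0.95 * 1.26 * 0.0036 * 40.09^2
v^2 = 1607.2081
Fd = 0.5 * 0.95 * 1.26 * 0.0036 * 1607.2081 = 3.4629 N

3.4629 N


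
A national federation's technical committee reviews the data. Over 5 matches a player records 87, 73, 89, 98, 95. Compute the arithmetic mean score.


Average = sum / n
Sum = 442
Average = 442 / 5 = 88.4

88.4


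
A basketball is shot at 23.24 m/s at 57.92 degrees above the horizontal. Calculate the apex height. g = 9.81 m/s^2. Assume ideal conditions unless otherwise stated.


H = (v*sin(theta))^2 / (2*g)
vy = v*sin(theta) = 23.24 * sin(57.92 deg) = 19.6914 m/s
H = vy^2 / (2*g) = 387.7521 / (2*9.81)
H = 387.7521 / 19.62 = 19.7631 m

19.7631 m


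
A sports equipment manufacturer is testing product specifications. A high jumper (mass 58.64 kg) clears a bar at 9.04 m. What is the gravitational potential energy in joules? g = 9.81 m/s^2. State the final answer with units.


PE = m * g * h
PE = 58.64 * 9.81 * 9.04
PE = 575.2584 * 9.04 = 5200.3359 J

5200.3359 J


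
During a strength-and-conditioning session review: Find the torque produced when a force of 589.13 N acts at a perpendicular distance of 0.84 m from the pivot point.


tau = F * d
tau = 589.13 * 0.84
tau = 494.8692 N*m

494.8692 N*m


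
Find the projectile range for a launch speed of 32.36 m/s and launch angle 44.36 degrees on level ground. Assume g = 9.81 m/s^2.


R = v^2 * sin(2*theta) / g
Convert angle to radians: theta = 44.36 deg = 0.7742 rad
sin(2*theta) = sin(1.5485) = 0.9998
R = 32.36^2 * 0.9998 / 9.81
R = 1047.1696 * 0.9998 / 9.81 = 106.7185 m

106.7185 m


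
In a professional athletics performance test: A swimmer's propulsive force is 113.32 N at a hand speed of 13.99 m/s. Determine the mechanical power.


P = F * v
P = 113.32 * 13.99
P = 1585.3468 W

1585.3468 W


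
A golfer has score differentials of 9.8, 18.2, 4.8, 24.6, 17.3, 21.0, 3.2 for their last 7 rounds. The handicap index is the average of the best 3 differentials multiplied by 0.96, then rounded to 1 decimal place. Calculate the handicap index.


All differentials: 9.8, 18.2, 4.8, 24.6, 17.3, 21.0, 3.2
Sorted: 3.2, 4.8, 9.8, 17.3, 18.2, 21.0, 24.6
Best 3: 3.2, 4.8, 9.8
Average of best = 17.8 / 3 = 5.9333
Raw index = 5.9333 * 0.96 = 5.696
Handicap index = round(5.696, 1) = 5.7

5.7


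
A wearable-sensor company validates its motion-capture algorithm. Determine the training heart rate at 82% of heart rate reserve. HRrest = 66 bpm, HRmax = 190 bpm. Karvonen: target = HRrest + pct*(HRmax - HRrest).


Target = HRrest + pct*(HRmax - HRrest)
Heart rate reserve = HRmax - HRrest = 190 - 66 = 124 bpm
Fraction = 82% = 0.82
Target = 66 + 0.82 * 124
Target = 66 + 101.68 = 167.68 bpm

167.68 bpm


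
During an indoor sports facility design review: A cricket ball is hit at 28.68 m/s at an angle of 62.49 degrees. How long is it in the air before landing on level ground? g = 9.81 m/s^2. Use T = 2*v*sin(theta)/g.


T = 2*v*sin(theta)/g
sin(theta) = sin(62.49 deg) = 0.8869
T = 2*28.68*0.8869 / 9.81
T = 50.8743 / 9.81 = 5.186 s

5.186 s


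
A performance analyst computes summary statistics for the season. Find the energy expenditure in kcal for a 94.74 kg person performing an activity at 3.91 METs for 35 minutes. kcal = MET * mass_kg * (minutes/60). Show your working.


kcal = MET * mass * time_hr
Convert time: 35 min = 0.5833 hr
kcal = 3.91 * 94.74 * 0.5833
kcal = 216.0862 kcal

216.0862 kcal


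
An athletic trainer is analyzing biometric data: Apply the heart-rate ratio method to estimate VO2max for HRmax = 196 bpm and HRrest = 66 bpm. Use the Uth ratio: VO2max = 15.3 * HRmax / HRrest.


VO2max = 15.3 * HRmax / HRrest
VO2max = 15.3 * 196 / 66
VO2max = 2998.8 / 66 = 45.4364 mL/kg/min

45.4364 mL/kg/min


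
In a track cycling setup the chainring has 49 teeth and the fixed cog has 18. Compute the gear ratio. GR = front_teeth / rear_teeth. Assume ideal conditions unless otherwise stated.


GR = front_teeth / rear_teeth
GR = 49 / 18
GR = 2.7222

2.7222


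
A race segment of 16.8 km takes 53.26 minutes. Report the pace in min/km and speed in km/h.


Pace = time / distance = 53.26 min / 16.8 km = 3.1702 min/km
Speed = distance / time_in_hours = 16.8 / 0.8877 hr
Speed = 18.926 km/h

3.1702 min/km, 18.926 km/h


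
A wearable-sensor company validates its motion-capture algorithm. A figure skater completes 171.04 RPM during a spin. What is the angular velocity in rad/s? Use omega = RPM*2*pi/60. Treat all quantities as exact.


omega = RPM * 2 * pi / 60
omega = 171.04 * 2 * 3.14159 / 60
omega = 1074.676 / 60 = 17.9113 rad/s

17.9113 rad/s


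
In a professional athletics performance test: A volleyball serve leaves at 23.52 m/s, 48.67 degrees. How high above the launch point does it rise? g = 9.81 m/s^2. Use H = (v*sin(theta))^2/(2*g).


H = (v*sin(theta))^2 / (2*g)
vy = v*sin(theta) = 23.52 * sin(48.67 deg) = 17.6616 m/s
H = vy^2 / (2*g) = 311.9322 / (2*9.81)
H = 311.9322 / 19.62 = 15.8987 m

15.8987 m


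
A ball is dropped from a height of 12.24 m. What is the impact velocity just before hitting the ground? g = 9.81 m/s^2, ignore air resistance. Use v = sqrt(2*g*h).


v = sqrt(2 * g * h)
v = sqrt(2 * 9.81 * 12.24)
v = sqrt(240.1488) = 15.4967 m/s

15.4967 m/s


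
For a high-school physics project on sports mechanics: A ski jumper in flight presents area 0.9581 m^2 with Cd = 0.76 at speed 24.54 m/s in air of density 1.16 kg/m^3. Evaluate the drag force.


Fd = 0.5 * Cd * rho * A * v^2
Fd = 0.5 * 0.76 * 1.16 * 0.9581 * 24.54^2
v^2 = 602.2116
Fd = 0.5 * 0.76 * 1.16 * 0.9581 * 602.2116 = 254.3323 N

254.3323 N


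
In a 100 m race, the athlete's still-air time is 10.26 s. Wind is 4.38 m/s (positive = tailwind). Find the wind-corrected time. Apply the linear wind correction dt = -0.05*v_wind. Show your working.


dt = -0.05 * v_wind = -0.05 * 4.38 = -0.219 s
t_corrected = t_still + dt = 10.26 + (-0.219)
t_corrected = 10.041 s

10.041 s


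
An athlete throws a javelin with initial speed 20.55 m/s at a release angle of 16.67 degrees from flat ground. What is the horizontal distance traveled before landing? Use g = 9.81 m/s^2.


R = v^2 * sin(2*theta) / g
Convert angle to radians: theta = 16.67 deg = 0.2909 rad
sin(2*theta) = sin(0.5819) = 0.5496
R = 20.55^2 * 0.5496 / 9.81
R = 422.3025 * 0.5496 / 9.81 = 23.6595 m

23.6595 m


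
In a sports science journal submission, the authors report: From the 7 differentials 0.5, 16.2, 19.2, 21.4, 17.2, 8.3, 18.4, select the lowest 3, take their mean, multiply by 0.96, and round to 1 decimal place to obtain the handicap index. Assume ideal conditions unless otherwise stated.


All differentials: 0.5, 16.2, 19.2, 21.4, 17.2, 8.3, 18.4
Sorted: 0.5, 8.3, 16.2, 17.2, 18.4, 19.2, 21.4
Best 3: 0.5, 8.3, 16.2
Average of best = 25 / 3 = 8.3333
Raw index = 8.3333 * 0.96 = 8
Handicap index = round(8, 1) = 8.0

8.0


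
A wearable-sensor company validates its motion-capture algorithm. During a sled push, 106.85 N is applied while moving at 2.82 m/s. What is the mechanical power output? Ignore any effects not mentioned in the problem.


P = F * v
P = 106.85 * 2.82
P = 301.317 W

301.317 W


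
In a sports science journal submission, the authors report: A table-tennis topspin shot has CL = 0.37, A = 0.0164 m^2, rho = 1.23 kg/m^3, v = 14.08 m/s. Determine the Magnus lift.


FM = 0.5 * CL * rho * A * v^2
FM = 0.5 * 0.37 * 1.23 * 0.0164 * 14.08^2
v^2 = 198.2464
FM = 0.5 * 0.37 * 1.23 * 0.0164 * 198.2464 = 0.7398 N

0.7398 N


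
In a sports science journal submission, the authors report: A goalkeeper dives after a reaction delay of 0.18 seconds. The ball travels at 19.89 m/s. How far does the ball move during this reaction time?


d = v * t
d = 19.89 * 0.18
d = 3.5802 m

3.5802 m


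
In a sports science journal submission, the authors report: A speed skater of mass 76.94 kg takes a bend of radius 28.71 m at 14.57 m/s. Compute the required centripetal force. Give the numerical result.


Fc = m * v^2 / r
v^2 = 14.57^2 = 212.2849
Fc = 76.94 * 212.2849 / 28.71
Fc = 16333.2002 / 28.71 = 568.9028 N

568.9028 N


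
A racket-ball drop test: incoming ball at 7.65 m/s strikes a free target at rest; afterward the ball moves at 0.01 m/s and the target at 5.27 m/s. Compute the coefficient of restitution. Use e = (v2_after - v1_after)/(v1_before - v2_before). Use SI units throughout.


e = (v2_after - v1_after) / (v1_before - v2_before)
Numerator = 5.27 - 0.01 = 5.26
Denominator = 7.65 - 0 = 7.65
e = 5.26 / 7.65 = 0.6876

0.6876


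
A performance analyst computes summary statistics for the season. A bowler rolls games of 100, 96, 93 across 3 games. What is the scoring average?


Average = sum / n
Sum = 289
Average = 289 / 3 = 96.3333

96.3333


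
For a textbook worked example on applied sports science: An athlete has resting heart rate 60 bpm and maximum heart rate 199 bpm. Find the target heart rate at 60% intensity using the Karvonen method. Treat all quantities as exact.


Target = HRrest + pct*(HRmax - HRrest)
Heart rate reserve = HRmax - HRrest = 199 - 60 = 139 bpm
Fraction = 60% = 0.6
Target = 60 + 0.6 * 139
Target = 60 + 83.4 = 143.4 bpm

143.4 bpm


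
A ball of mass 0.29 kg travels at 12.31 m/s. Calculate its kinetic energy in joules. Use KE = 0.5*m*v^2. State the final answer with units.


KE = 0.5 * m * v^2
KE = 0.5 * 0.29 * 12.31^2
KE = 0.5 * 0.29 * 151.5361 = 21.9727 J

21.9727 J


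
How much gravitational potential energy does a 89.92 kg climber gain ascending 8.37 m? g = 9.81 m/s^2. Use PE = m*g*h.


PE = m * g * h
PE = 89.92 * 9.81 * 8.37
PE = 882.1152 * 8.37 = 7383.3042 J

7383.3042 J


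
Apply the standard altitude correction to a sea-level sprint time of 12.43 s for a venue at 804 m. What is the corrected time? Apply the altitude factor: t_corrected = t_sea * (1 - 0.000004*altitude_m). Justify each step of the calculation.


Correction factor = 1 - 0.000004 * 804 = 0.996784
t_corrected = t_sea * factor = 12.43 * 0.996784
t_corrected = 12.39 s

12.39 s


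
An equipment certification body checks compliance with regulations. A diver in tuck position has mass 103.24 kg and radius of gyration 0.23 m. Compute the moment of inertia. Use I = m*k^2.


I = m * k^2
I = 103.24 * 0.23^2
I = 103.24 * 0.0529 = 5.4614 kg*m^2

5.4614 kg*m^2


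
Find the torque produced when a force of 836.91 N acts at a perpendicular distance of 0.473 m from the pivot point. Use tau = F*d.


tau = F * d
tau = 836.91 * 0.473
tau = 395.8584 N*m

395.8584 N*m


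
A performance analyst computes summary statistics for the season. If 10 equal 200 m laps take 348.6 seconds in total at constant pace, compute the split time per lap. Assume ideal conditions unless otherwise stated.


Split time = total_time / n_laps = 348.6 / 10
Split time = 34.86 s per lap

34.86 s


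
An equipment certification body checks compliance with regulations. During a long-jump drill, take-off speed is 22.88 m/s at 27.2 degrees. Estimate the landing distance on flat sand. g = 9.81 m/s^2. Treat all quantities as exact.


R = v^2 * sin(2*theta) / g
Convert angle to radians: theta = 27.2 deg = 0.4747 rad
sin(2*theta) = sin(0.9495) = 0.8131
R = 22.88^2 * 0.8131 / 9.81
R = 523.4944 * 0.8131 / 9.81 = 43.3898 m

43.3898 m


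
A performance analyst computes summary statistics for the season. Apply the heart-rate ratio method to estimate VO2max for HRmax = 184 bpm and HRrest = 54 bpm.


VO2max = 15.3 * HRmax / HRrest
VO2max = 15.3 * 184 / 54
VO2max = 2815.2 / 54 = 52.1333 mL/kg/min

52.1333 mL/kg/min


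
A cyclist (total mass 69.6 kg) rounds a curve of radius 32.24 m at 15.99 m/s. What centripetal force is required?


Fc = m * v^2 / r
v^2 = 15.99^2 = 255.6801
Fc = 69.6 * 255.6801 / 32.24
Fc = 17795.335 / 32.24 = 551.9645 N

551.9645 N


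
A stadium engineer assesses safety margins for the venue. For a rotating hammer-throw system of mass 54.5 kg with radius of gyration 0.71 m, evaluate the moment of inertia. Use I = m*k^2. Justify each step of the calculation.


I = m * k^2
I = 54.5 * 0.71^2
I = 54.5 * 0.5041 = 27.4734 kg*m^2

27.4734 kg*m^2


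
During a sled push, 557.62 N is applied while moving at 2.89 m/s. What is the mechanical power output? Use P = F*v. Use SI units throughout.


P = F * v
P = 557.62 * 2.89
P = 1611.5218 W

1611.5218 W


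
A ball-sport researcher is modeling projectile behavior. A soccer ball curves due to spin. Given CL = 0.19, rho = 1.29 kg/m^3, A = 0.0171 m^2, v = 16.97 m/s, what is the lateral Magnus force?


FM = 0.5 * CL * rho * A * v^2
FM = 0.5 * 0.19 * 1.29 * 0.0171 * 16.97^2
v^2 = 287.9809
FM = 0.5 * 0.19 * 1.29 * 0.0171 * 287.9809 = 0.6035 N

0.6035 N


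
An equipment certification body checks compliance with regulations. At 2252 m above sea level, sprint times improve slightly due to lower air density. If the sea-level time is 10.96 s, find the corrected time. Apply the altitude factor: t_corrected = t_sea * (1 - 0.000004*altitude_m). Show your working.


Correction factor = 1 - 0.000004 * 2252 = 0.990992
t_corrected = t_sea * factor = 10.96 * 0.990992
t_corrected = 10.8613 s

10.8613 s


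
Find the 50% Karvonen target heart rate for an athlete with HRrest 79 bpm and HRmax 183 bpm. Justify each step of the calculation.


Target = HRrest + pct*(HRmax - HRrest)
Heart rate reserve = HRmax - HRrest = 183 - 79 = 104 bpm
Fraction = 50% = 0.5
Target = 79 + 0.5 * 104
Target = 79 + 52 = 131 bpm

131 bpm


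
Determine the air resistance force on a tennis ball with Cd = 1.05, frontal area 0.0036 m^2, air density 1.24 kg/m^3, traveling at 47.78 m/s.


Fd = 0.5 * Cd * rho * A * v^2
Fd = 0.5 * 1.05 * 1.24 * 0.0036 * 47.78^2
v^2 = 2282.9284
Fd = 0.5 * 1.05 * 1.24 * 0.0036 * 2282.9284 = 5.3503 N

5.3503 N


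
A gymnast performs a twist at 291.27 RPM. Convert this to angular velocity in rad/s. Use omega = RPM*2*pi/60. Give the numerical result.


omega = RPM * 2 * pi / 60
omega = 291.27 * 2 * 3.14159 / 60
omega = 1830.1034 / 60 = 30.5017 rad/s

30.5017 rad/s


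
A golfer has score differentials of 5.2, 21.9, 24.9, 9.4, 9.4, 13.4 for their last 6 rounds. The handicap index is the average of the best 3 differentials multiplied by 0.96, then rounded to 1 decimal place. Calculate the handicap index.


All differentials: 5.2, 21.9, 24.9, 9.4, 9.4, 13.4
Sorted: 5.2, 9.4, 9.4, 13.4, 21.9, 24.9
Best 3: 5.2, 9.4, 9.4
Average of best = 24 / 3 = 8
Raw index = 8 * 0.96 = 7.68
Handicap index = round(7.68, 1) = 7.7

7.7


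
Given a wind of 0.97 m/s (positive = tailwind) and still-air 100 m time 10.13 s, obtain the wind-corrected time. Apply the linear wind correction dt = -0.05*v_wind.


dt = -0.05 * v_wind = -0.05 * 0.97 = -0.0485 s
t_corrected = t_still + dt = 10.13 + (-0.0485)
t_corrected = 10.0815 s

10.0815 s


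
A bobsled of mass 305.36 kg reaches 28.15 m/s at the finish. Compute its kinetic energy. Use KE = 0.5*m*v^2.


KE = 0.5 * m * v^2
KE = 0.5 * 305.36 * 28.15^2
KE = 0.5 * 305.36 * 792.4225 = 120987.0673 J

120987.0673 J


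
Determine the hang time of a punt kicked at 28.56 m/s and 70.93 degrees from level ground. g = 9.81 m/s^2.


T = 2*v*sin(theta)/g
sin(theta) = sin(70.93 deg) = 0.9451
T = 2*28.56*0.9451 / 9.81
T = 53.9853 / 9.81 = 5.5031 s

5.5031 s


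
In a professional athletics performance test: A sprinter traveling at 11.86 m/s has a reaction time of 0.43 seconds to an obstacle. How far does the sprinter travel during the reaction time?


d = v * t
d = 11.86 * 0.43
d = 5.0998 m

5.0998 m


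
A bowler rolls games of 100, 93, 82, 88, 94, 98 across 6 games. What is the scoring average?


Average = sum / n
Sum = 555
Average = 555 / 6 = 92.5

92.5


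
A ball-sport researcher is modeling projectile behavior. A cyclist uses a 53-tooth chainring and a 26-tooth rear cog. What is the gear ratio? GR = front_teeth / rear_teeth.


GR = front_teeth / rear_teeth
GR = 53 / 26
GR = 2.0385

2.0385


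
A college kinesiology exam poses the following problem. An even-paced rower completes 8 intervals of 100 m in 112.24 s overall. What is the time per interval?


Split time = total_time / n_laps = 112.24 / 8
Split time = 14.03 s per lap

14.03 s


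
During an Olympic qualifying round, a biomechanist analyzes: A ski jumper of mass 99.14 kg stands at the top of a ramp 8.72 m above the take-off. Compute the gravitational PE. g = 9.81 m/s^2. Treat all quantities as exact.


PE = m * g * h
PE = 99.14 * 9.81 * 8.72
PE = 972.5634 * 8.72 = 8480.7528 J

8480.7528 J


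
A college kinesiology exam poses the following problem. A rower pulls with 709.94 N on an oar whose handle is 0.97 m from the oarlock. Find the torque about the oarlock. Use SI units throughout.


tau = F * d
tau = 709.94 * 0.97
tau = 688.6418 N*m

688.6418 N*m


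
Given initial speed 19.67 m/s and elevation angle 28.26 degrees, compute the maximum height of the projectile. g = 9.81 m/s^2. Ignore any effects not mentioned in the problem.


H = (v*sin(theta))^2 / (2*g)
vy = v*sin(theta) = 19.67 * sin(28.26 deg) = 9.3132 m/s
H = vy^2 / (2*g) = 86.7361 / (2*9.81)
H = 86.7361 / 19.62 = 4.4208 m

4.4208 m


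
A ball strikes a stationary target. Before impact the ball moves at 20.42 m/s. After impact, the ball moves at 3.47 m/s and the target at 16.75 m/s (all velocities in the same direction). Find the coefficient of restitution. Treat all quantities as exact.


e = (v2_after - v1_after) / (v1_before - v2_before)
Numerator = 16.75 - 3.47 = 13.28
Denominator = 20.42 - 0 = 20.42
e = 13.28 / 20.42 = 0.6503

0.6503


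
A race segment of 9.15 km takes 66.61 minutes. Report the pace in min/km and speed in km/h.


Pace = time / distance = 66.61 min / 9.15 km = 7.2798 min/km
Speed = distance / time_in_hours = 9.15 / 1.1102 hr
Speed = 8.242 km/h

7.2798 min/km, 8.242 km/h


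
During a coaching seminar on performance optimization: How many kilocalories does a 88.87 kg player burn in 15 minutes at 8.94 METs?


kcal = MET * mass * time_hr
Convert time: 15 min = 0.25 hr
kcal = 8.94 * 88.87 * 0.25
kcal = 198.6244 kcal

198.6244 kcal


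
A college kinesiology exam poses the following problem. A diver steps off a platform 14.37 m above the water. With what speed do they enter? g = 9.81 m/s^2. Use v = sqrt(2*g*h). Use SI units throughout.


v = sqrt(2 * g * h)
v = sqrt(2 * 9.81 * 14.37)
v = sqrt(281.9394) = 16.7911 m/s

16.7911 m/s


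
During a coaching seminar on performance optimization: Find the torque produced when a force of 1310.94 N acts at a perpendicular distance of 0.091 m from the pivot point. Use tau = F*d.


tau = F * d
tau = 1310.94 * 0.091
tau = 119.2955 N*m

119.2955 N*m


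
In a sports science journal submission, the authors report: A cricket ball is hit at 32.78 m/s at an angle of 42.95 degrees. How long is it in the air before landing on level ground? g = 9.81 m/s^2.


T = 2*v*sin(theta)/g
sin(theta) = sin(42.95 deg) = 0.6814
T = 2*32.78*0.6814 / 9.81
T = 44.67 / 9.81 = 4.5535 s

4.5535 s


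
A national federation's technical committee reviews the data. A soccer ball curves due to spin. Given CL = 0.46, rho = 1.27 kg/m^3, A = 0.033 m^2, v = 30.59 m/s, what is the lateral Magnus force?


FM = 0.5 * CL * rho * A * v^2
FM = 0.5 * 0.46 * 1.27 * 0.033 * 30.59^2
v^2 = 935.7481
FM = 0.5 * 0.46 * 1.27 * 0.033 * 935.7481 = 9.02 N

9.02 N


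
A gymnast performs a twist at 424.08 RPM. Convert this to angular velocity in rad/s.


omega = RPM * 2 * pi / 60
omega = 424.08 * 2 * 3.14159 / 60
omega = 2664.5732 / 60 = 44.4096 rad/s

44.4096 rad/s


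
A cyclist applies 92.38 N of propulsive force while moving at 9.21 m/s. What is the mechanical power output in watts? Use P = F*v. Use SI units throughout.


P = F * v
P = 92.38 * 9.21
P = 850.8198 W

850.8198 W


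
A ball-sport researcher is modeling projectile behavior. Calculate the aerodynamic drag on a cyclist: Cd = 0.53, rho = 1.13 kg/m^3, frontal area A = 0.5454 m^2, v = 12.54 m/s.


Fd = 0.5 * Cd * rho * A * v^2
Fd = 0.5 * 0.53 * 1.13 * 0.5454 * 12.54^2
v^2 = 157.2516
Fd = 0.5 * 0.53 * 1.13 * 0.5454 * 157.2516 = 25.6823 N

25.6823 N


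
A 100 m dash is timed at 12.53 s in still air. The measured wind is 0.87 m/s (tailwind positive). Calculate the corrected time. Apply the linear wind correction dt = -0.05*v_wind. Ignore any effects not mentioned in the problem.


dt = -0.05 * v_wind = -0.05 * 0.87 = -0.0435 s
t_corrected = t_still + dt = 12.53 + (-0.0435)
t_corrected = 12.4865 s

12.4865 s


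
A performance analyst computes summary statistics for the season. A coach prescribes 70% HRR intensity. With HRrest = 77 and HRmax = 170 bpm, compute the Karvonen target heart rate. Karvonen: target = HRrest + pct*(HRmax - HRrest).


Target = HRrest + pct*(HRmax - HRrest)
Heart rate reserve = HRmax - HRrest = 170 - 77 = 93 bpm
Fraction = 70% = 0.7
Target = 77 + 0.7 * 93
Target = 77 + 65.1 = 142.1 bpm

142.1 bpm


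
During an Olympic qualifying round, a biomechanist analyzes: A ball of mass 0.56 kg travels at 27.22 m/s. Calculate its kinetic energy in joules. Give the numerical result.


KE = 0.5 * m * v^2
KE = 0.5 * 0.56 * 27.22^2
KE = 0.5 * 0.56 * 740.9284 = 207.46 J

207.46 J


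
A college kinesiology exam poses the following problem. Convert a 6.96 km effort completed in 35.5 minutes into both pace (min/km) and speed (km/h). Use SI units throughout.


Pace = time / distance = 35.5 min / 6.96 km = 5.1006 min/km
Speed = distance / time_in_hours = 6.96 / 0.5917 hr
Speed = 11.7634 km/h

5.1006 min/km, 11.7634 km/h


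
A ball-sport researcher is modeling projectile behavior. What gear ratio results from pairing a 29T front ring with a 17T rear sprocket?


GR = front_teeth / rear_teeth
GR = 29 / 17
GR = 1.7059

1.7059


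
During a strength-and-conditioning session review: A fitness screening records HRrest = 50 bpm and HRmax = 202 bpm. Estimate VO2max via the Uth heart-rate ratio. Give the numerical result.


VO2max = 15.3 * HRmax / HRrest
VO2max = 15.3 * 202 / 50
VO2max = 3090.6 / 50 = 61.812 mL/kg/min

61.812 mL/kg/min


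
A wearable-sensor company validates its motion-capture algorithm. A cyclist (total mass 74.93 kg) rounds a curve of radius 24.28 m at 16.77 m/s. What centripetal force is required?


Fc = m * v^2 / r
v^2 = 16.77^2 = 281.2329
Fc = 74.93 * 281.2329 / 24.28
Fc = 21072.7812 / 24.28 = 867.907 N

867.907 N


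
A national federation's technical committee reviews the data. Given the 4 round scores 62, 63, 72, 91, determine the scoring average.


Average = sum / n
Sum = 288
Average = 288 / 4 = 72

72


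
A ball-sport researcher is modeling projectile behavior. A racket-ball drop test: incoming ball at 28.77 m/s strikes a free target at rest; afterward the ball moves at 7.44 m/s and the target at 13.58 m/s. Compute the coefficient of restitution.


e = (v2_after - v1_after) / (v1_before - v2_before)
Numerator = 13.58 - 7.44 = 6.14
Denominator = 28.77 - 0 = 28.77
e = 6.14 / 28.77 = 0.2134

0.2134


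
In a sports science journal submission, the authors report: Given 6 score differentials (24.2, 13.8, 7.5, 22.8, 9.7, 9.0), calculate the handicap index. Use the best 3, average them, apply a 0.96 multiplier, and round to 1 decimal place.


All differentials: 24.2, 13.8, 7.5, 22.8, 9.7, 9.0
Sorted: 7.5, 9.0, 9.7, 13.8, 22.8, 24.2
Best 3: 7.5, 9.0, 9.7
Average of best = 26.2 / 3 = 8.7333
Raw index = 8.7333 * 0.96 = 8.384
Handicap index = round(8.384, 1) = 8.4

8.4


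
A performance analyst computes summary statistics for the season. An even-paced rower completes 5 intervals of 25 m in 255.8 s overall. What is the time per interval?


Split time = total_time / n_laps = 255.8 / 5
Split time = 51.16 s per lap

51.16 s


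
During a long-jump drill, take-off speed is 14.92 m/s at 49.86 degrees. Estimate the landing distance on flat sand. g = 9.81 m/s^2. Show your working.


R = v^2 * sin(2*theta) / g
Convert angle to radians: theta = 49.86 deg = 0.8702 rad
sin(2*theta) = sin(1.7404) = 0.9856
R = 14.92^2 * 0.9856 / 9.81
R = 222.6064 * 0.9856 / 9.81 = 22.366 m

22.366 m


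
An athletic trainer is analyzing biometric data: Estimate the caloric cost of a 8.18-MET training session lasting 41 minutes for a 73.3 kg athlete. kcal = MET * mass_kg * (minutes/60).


kcal = MET * mass * time_hr
Convert time: 41 min = 0.6833 hr
kcal = 8.18 * 73.3 * 0.6833
kcal = 409.7226 kcal

409.7226 kcal


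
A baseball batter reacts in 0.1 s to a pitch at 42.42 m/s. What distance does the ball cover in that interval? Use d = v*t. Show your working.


d = v * t
d = 42.42 * 0.1
d = 4.242 m

4.242 m


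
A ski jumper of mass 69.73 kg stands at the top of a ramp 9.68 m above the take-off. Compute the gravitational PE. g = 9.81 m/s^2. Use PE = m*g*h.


PE = m * g * h
PE = 69.73 * 9.81 * 9.68
PE = 684.0513 * 9.68 = 6621.6166 J

6621.6166 J


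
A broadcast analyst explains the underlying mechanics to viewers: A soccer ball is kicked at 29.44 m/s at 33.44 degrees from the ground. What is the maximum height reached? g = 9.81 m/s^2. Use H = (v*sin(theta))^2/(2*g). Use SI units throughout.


H = (v*sin(theta))^2 / (2*g)
vy = v*sin(theta) = 29.44 * sin(33.44 deg) = 16.2233 m/s
H = vy^2 / (2*g) = 263.1957 / (2*9.81)
H = 263.1957 / 19.62 = 13.4147 m

13.4147 m


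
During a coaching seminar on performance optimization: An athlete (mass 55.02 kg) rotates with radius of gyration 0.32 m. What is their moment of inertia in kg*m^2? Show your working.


I = m * k^2
I = 55.02 * 0.32^2
I = 55.02 * 0.1024 = 5.634 kg*m^2

5.634 kg*m^2


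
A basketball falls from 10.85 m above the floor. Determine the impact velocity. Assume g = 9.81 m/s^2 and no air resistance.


v = sqrt(2 * g * h)
v = sqrt(2 * 9.81 * 10.85)
v = sqrt(212.877) = 14.5903 m/s

14.5903 m/s


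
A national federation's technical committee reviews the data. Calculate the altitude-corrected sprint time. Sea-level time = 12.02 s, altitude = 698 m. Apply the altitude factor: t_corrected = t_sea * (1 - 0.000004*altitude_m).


Correction factor = 1 - 0.000004 * 698 = 0.997208
t_corrected = t_sea * factor = 12.02 * 0.997208
t_corrected = 11.9864 s

11.9864 s


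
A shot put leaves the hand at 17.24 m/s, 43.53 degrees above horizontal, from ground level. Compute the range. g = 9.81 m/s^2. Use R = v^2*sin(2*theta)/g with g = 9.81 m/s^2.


R = v^2 * sin(2*theta) / g
Convert angle to radians: theta = 43.53 deg = 0.7597 rad
sin(2*theta) = sin(1.5195) = 0.9987
R = 17.24^2 * 0.9987 / 9.81
R = 297.2176 * 0.9987 / 9.81 = 30.2575 m

30.2575 m
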